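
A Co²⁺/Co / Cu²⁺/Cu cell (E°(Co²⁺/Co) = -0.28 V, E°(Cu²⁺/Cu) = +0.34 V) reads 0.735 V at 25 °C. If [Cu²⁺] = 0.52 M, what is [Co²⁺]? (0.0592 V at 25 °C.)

From the Nernst equation, log Q = n(E° − E)/0.0592 = 2(0.62 − 0.735)/0.0592 = -3.885, so Q = 1.3 × 10^-4.
With Q = [Co²⁺]/[Cu²⁺] and the known concentrations, [Co²⁺] in the numerator gives [Co²⁺] = 6.8 × 10^-5 M.

6.8 × 10^-5 M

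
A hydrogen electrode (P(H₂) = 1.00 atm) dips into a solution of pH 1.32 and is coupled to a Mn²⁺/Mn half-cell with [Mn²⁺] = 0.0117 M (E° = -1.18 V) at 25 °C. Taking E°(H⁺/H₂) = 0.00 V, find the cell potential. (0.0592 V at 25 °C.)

The hydrogen couple is the cathode, so E°_cell = 1.18 V; n = 2.
[H⁺] = 10^(−1.32) = 0.048 M, and Q = [Mn²⁺]·P(H₂) / [H⁺]^2 = 5.11.
E = E° − (0.0592/2) log Q = 1.18 − (0.0592/2)(0.708) = 1.159 V.

1.16 V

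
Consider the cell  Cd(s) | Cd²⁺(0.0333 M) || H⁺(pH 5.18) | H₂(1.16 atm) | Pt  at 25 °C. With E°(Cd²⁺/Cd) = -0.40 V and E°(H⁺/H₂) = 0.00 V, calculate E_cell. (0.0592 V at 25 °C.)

The hydrogen couple is the cathode, so E°_cell = 0.40 V; n = 2.
[H⁺] = 10^(−5.18) = 6.6 × 10^-6 M, and Q = [Cd²⁺]·P(H₂) / [H⁺]^2 = 8.85 × 10^8.
E = E° − (0.0592/2) log Q = 0.40 − (0.0592/2)(8.947) = 0.135 V.

0.14 V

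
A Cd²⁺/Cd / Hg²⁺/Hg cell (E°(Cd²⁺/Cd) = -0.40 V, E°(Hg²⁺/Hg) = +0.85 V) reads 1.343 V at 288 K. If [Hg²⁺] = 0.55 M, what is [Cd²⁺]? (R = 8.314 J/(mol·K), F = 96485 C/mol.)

From the Nernst equation, ln Q = nF(E° − E)/RT = 2×96485×(1.25 − 1.343)/(8.314×288) = -7.495, so Q = 5.56 × 10^-4.
With Q = [Cd²⁺]/[Hg²⁺] and the known concentrations, [Cd²⁺] in the numerator gives [Cd²⁺] = 3.1 × 10^-4 M.

3.1 × 10^-4 M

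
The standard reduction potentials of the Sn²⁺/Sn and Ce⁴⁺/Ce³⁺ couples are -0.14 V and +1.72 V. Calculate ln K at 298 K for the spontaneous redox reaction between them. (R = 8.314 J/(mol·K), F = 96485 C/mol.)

ln K = 144.9

E°_cell = +1.72 − (-0.14) = 1.86 V, with n = 2 electrons transferred.
At equilibrium E = 0, so the Nernst equation gives ln K = nFE°/RT = (2)(96485)(1.86)/((8.314)(298)) = 144.87.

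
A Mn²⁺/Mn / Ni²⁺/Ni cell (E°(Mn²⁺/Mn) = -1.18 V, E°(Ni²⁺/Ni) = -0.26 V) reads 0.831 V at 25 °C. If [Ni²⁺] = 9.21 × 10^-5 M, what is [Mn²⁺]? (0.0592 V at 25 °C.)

From the Nernst equation, log Q = n(E° − E)/0.0592 = 2(0.92 − 0.831)/0.0592 = 3.007, so Q = 1020.
With Q = [Mn²⁺]/[Ni²⁺] and the known concentrations, [Mn²⁺] in the numerator gives [Mn²⁺] = 0.094 M.

0.094 M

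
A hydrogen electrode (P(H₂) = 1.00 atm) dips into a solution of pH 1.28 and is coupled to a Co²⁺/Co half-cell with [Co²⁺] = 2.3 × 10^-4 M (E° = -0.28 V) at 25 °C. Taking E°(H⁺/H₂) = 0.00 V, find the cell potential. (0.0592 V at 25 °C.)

0.31 V

The hydrogen couple is the cathode, so E°_cell = 0.28 V; n = 2.
[H⁺] = 10^(−1.28) = 0.052 M, and Q = [Co²⁺]·P(H₂) / [H⁺]^2 = 0.0835.
E = E° − (0.0592/2) log Q = 0.28 − (0.0592/2)(-1.078) = 0.312 V.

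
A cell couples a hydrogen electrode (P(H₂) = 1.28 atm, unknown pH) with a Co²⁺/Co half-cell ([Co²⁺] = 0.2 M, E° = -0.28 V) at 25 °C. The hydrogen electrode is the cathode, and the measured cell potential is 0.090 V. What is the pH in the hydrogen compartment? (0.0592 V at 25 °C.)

pH = 3.51

E°_cell = 0.28 V and n = 2.
log Q = n(E° − E)/0.0592 = 2×(0.28 − 0.090)/0.0592 = 6.419.
With Q = [Co²⁺]·P(H₂) / [H⁺]^2, solving for [H⁺] gives log[H⁺] = -3.505, so pH = 3.51.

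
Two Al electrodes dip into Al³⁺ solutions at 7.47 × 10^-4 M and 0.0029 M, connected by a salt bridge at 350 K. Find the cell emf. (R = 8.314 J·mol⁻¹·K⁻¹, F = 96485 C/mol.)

0.014 V

Both half-cells are Al³⁺/Al, so E°_cell = 0. The concentrated side is the cathode; the cell reaction moves Al³⁺ from high to low concentration with n = 3.
Q = [Al³⁺]_dilute/[Al³⁺]_conc = 7.47 × 10^-4/0.0029 = 0.258.
E = 0 − (RT/nF) ln Q = −((8.314×350)/(3×96485))(-1.356) = 0.0136 V.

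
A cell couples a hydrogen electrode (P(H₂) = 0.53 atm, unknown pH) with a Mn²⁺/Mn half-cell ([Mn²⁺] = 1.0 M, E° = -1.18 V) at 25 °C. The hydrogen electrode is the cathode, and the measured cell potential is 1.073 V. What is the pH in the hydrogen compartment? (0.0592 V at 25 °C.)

pH = 1.95

E°_cell = 1.18 V and n = 2.
log Q = n(E° − E)/0.0592 = 2×(1.18 − 1.073)/0.0592 = 3.615.
With Q = [Mn²⁺]·P(H₂) / [H⁺]^2, solving for [H⁺] gives log[H⁺] = -1.945, so pH = 1.95.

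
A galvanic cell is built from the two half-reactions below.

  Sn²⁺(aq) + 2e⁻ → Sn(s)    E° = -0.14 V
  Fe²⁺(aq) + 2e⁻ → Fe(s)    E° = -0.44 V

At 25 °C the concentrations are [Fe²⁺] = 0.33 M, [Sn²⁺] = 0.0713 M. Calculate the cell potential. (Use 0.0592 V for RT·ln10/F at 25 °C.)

The Sn²⁺/Sn couple has the higher reduction potential and acts as the cathode, so E°_cell = -0.14 − (-0.44) = 0.30 V.
Balancing electrons gives n = 2; the reaction quotient is Q = [Fe²⁺]/[Sn²⁺] = 4.63.
At 25 °C, E = E° − (0.0592/n) log Q = 0.30 − (0.0592/2)(0.665) = 0.300 − 0.020 = 0.280 V.

0.280 V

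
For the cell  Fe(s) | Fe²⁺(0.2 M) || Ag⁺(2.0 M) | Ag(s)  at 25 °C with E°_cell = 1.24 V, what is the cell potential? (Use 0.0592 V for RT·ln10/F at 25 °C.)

1.28 V

Balancing electrons gives n = 2; the reaction quotient is Q = [Fe²⁺]/[Ag⁺]^2 = 0.0500.
At 25 °C, E = E° − (0.0592/n) log Q = 1.24 − (0.0592/2)(-1.301) = 1.240 + 0.039 = 1.279 V.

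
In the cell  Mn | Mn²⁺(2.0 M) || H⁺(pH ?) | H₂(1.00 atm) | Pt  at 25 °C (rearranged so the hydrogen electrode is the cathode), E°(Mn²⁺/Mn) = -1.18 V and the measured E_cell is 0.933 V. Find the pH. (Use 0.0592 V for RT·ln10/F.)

E°_cell = 1.18 V and n = 2.
log Q = n(E° − E)/0.0592 = 2×(1.18 − 0.933)/0.0592 = 8.345.
With Q = [Mn²⁺]·P(H₂) / [H⁺]^2, solving for [H⁺] gives log[H⁺] = -4.022, so pH = 4.02.

pH = 4.02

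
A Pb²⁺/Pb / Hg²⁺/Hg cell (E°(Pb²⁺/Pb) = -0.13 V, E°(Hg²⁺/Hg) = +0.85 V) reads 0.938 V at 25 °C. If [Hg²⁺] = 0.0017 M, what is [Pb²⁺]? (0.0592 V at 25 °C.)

From the Nernst equation, log Q = n(E° − E)/0.0592 = 2(0.98 − 0.938)/0.0592 = 1.419, so Q = 26.2.
With Q = [Pb²⁺]/[Hg²⁺] and the known concentrations, [Pb²⁺] in the numerator gives [Pb²⁺] = 0.045 M.

0.045 M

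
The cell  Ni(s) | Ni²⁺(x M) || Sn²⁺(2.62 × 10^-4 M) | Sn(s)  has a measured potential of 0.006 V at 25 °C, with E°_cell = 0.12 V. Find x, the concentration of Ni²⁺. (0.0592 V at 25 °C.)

1.9 M

From the Nernst equation, log Q = n(E° − E)/0.0592 = 2(0.12 − 0.006)/0.0592 = 3.851, so Q = 7100.
With Q = [Ni²⁺]/[Sn²⁺] and the known concentrations, [Ni²⁺] in the numerator gives [Ni²⁺] = 1.9 M.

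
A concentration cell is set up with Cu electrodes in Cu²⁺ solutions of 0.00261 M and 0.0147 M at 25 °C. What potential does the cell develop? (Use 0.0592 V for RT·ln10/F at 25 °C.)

0.022 V

Both half-cells are Cu²⁺/Cu, so E°_cell = 0. The concentrated side is the cathode; the cell reaction moves Cu²⁺ from high to low concentration with n = 2.
Q = [Cu²⁺]_dilute/[Cu²⁺]_conc = 0.00261/0.0147 = 0.178.
E = 0 − (0.0592/2) log Q = −(0.0592/2)(-0.751) = 0.0222 V.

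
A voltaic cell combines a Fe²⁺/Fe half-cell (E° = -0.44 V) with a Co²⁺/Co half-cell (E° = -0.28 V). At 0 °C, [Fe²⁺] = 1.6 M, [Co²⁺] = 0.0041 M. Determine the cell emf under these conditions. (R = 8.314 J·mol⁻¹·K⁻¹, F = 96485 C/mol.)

0.090 V

The Co²⁺/Co couple has the higher reduction potential and acts as the cathode, so E°_cell = -0.28 − (-0.44) = 0.16 V.
Balancing electrons gives n = 2; the reaction quotient is Q = [Fe²⁺]/[Co²⁺] = 390.
E = E° − (RT/nF) ln Q = 0.16 − (8.314×273)/(2×96485) × (5.967) = 0.160 − 0.070 = 0.090 V.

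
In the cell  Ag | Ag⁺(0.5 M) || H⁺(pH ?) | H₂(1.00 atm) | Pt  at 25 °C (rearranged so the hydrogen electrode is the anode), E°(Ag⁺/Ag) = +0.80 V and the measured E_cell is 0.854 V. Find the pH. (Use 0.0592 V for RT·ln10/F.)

pH = 1.21

E°_cell = 0.80 V and n = 2.
log Q = n(E° − E)/0.0592 = 2×(0.80 − 0.854)/0.0592 = -1.824.
With Q = [H⁺]^2 / ([Ag⁺]^2·P(H₂)), solving for [H⁺] gives log[H⁺] = -1.213, so pH = 1.21.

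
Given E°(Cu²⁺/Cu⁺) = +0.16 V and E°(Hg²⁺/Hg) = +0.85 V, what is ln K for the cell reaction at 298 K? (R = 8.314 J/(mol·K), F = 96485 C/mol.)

E°_cell = +0.85 − (+0.16) = 0.69 V, with n = 2 electrons transferred.
At equilibrium E = 0, so the Nernst equation gives ln K = nFE°/RT = (2)(96485)(0.69)/((8.314)(298)) = 53.74.

ln K = 53.7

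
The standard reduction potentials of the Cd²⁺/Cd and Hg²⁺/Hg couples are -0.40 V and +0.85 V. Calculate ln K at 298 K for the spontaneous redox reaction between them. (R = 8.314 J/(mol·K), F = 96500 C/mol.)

ln K = 97.4

E°_cell = +0.85 − (-0.40) = 1.25 V, with n = 2 electrons transferred.
At equilibrium E = 0, so the Nernst equation gives ln K = nFE°/RT = (2)(96500)(1.25)/((8.314)(298)) = 97.37.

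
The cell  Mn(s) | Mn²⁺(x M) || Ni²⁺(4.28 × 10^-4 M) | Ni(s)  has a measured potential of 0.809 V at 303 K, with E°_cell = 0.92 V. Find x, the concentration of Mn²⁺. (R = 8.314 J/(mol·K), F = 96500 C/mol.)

2.1 M

From the Nernst equation, ln Q = nF(E° − E)/RT = 2×96500×(0.92 − 0.809)/(8.314×303) = 8.504, so Q = 4930.
With Q = [Mn²⁺]/[Ni²⁺] and the known concentrations, [Mn²⁺] in the numerator gives [Mn²⁺] = 2.1 M.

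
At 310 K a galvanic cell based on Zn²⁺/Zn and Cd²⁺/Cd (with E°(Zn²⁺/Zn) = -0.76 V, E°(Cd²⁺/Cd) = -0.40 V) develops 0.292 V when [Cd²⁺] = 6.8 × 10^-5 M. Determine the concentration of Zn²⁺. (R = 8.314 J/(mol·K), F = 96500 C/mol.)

0.011 M

From the Nernst equation, ln Q = nF(E° − E)/RT = 2×96500×(0.36 − 0.292)/(8.314×310) = 5.092, so Q = 163.
With Q = [Zn²⁺]/[Cd²⁺] and the known concentrations, [Zn²⁺] in the numerator gives [Zn²⁺] = 0.011 M.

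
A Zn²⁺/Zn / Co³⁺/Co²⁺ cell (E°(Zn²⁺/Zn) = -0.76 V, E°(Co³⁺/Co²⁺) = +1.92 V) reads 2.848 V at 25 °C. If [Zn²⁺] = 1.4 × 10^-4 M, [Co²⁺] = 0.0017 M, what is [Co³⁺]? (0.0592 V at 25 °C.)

From the Nernst equation, log Q = n(E° − E)/0.0592 = 2(2.68 − 2.848)/0.0592 = -5.676, so Q = 2.11 × 10^-6.
With Q = [Zn²⁺]·[Co²⁺]^2/[Co³⁺]^2 and the known concentrations, [Co³⁺]^2 in the denominator gives [Co³⁺] = 0.014 M.

0.014 M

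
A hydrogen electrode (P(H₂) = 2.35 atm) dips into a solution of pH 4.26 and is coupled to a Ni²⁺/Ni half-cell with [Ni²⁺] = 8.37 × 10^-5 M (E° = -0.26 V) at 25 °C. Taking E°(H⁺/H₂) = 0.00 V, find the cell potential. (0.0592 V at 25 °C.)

The hydrogen couple is the cathode, so E°_cell = 0.26 V; n = 2.
[H⁺] = 10^(−4.26) = 5.5 × 10^-5 M, and Q = [Ni²⁺]·P(H₂) / [H⁺]^2 = 6.51 × 10^4.
E = E° − (0.0592/2) log Q = 0.26 − (0.0592/2)(4.814) = 0.118 V.

0.12 V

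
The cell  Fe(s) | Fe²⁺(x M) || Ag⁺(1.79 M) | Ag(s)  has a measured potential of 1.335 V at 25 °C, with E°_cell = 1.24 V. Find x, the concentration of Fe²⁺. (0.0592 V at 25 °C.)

0.002 M

From the Nernst equation, log Q = n(E° − E)/0.0592 = 2(1.24 − 1.335)/0.0592 = -3.209, so Q = 6.17 × 10^-4.
With Q = [Fe²⁺]/[Ag⁺]^2 and the known concentrations, [Fe²⁺] in the numerator gives [Fe²⁺] = 0.002 M.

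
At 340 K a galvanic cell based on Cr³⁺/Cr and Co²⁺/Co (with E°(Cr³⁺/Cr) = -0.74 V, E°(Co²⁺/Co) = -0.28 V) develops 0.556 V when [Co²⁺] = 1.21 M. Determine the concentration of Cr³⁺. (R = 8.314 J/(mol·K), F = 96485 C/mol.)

From the Nernst equation, ln Q = nF(E° − E)/RT = 6×96485×(0.46 − 0.556)/(8.314×340) = -19.660, so Q = 2.89 × 10^-9.
With Q = [Cr³⁺]^2/[Co²⁺]^3 and the known concentrations, [Cr³⁺]^2 in the numerator gives [Cr³⁺] = 7.2 × 10^-5 M.

7.2 × 10^-5 M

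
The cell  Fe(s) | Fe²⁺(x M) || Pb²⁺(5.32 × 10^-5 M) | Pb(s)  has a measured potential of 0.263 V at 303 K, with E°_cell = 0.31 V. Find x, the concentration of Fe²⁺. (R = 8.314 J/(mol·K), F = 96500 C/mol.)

From the Nernst equation, ln Q = nF(E° − E)/RT = 2×96500×(0.31 − 0.263)/(8.314×303) = 3.601, so Q = 36.6.
With Q = [Fe²⁺]/[Pb²⁺] and the known concentrations, [Fe²⁺] in the numerator gives [Fe²⁺] = 0.0019 M.

0.0019 M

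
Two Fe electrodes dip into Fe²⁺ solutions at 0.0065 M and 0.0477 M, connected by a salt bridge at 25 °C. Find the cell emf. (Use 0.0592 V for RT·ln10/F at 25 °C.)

Both half-cells are Fe²⁺/Fe, so E°_cell = 0. The concentrated side is the cathode; the cell reaction moves Fe²⁺ from high to low concentration with n = 2.
Q = [Fe²⁺]_dilute/[Fe²⁺]_conc = 0.0065/0.0477 = 0.136.
E = 0 − (0.0592/2) log Q = −(0.0592/2)(-0.866) = 0.0256 V.

0.026 V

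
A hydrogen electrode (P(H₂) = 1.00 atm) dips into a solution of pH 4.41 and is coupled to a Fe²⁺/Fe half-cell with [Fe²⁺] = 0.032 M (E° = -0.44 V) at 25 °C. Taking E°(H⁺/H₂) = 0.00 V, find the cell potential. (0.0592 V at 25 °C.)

0.22 V

The hydrogen couple is the cathode, so E°_cell = 0.44 V; n = 2.
[H⁺] = 10^(−4.41) = 3.9 × 10^-5 M, and Q = [Fe²⁺]·P(H₂) / [H⁺]^2 = 2.11 × 10^7.
E = E° − (0.0592/2) log Q = 0.44 − (0.0592/2)(7.325) = 0.223 V.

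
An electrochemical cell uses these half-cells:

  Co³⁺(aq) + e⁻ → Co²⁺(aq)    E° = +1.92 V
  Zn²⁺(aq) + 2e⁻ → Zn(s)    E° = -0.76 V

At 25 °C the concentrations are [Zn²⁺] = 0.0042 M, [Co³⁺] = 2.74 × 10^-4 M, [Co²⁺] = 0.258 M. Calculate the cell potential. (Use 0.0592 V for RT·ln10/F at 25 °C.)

The Co³⁺/Co²⁺ couple has the higher reduction potential and acts as the cathode, so E°_cell = +1.92 − (-0.76) = 2.68 V.
Balancing electrons gives n = 2; the reaction quotient is Q = [Zn²⁺]·[Co²⁺]^2/[Co³⁺]^2 = 3720.
At 25 °C, E = E° − (0.0592/n) log Q = 2.68 − (0.0592/2)(3.571) = 2.680 − 0.106 = 2.574 V.

2.57 V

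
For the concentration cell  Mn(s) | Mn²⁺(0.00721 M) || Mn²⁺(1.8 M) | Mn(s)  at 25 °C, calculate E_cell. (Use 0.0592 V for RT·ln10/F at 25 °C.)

0.071 V

Both half-cells are Mn²⁺/Mn, so E°_cell = 0. The concentrated side is the cathode; the cell reaction moves Mn²⁺ from high to low concentration with n = 2.
Q = [Mn²⁺]_dilute/[Mn²⁺]_conc = 0.00721/1.8 = 0.00401.
E = 0 − (0.0592/2) log Q = −(0.0592/2)(-2.397) = 0.0710 V.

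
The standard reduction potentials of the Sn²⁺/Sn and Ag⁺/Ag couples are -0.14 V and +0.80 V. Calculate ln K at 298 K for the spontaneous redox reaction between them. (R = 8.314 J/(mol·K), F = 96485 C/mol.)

E°_cell = +0.80 − (-0.14) = 0.94 V, with n = 2 electrons transferred.
At equilibrium E = 0, so the Nernst equation gives ln K = nFE°/RT = (2)(96485)(0.94)/((8.314)(298)) = 73.21.

ln K = 73.2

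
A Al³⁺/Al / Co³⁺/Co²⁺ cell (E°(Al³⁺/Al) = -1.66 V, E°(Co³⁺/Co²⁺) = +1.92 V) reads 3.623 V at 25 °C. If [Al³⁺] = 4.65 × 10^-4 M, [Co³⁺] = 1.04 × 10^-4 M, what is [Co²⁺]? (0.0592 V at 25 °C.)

2.5 × 10^-4 M

From the Nernst equation, log Q = n(E° − E)/0.0592 = 3(3.58 − 3.623)/0.0592 = -2.179, so Q = 0.00662.
With Q = [Al³⁺]·[Co²⁺]^3/[Co³⁺]^3 and the known concentrations, [Co²⁺]^3 in the numerator gives [Co²⁺] = 2.5 × 10^-4 M.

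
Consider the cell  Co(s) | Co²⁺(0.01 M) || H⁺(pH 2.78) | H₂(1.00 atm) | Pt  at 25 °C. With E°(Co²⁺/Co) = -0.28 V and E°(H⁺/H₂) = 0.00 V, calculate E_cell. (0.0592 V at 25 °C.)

The hydrogen couple is the cathode, so E°_cell = 0.28 V; n = 2.
[H⁺] = 10^(−2.78) = 0.0017 M, and Q = [Co²⁺]·P(H₂) / [H⁺]^2 = 3630.
E = E° − (0.0592/2) log Q = 0.28 − (0.0592/2)(3.560) = 0.175 V.

0.17 V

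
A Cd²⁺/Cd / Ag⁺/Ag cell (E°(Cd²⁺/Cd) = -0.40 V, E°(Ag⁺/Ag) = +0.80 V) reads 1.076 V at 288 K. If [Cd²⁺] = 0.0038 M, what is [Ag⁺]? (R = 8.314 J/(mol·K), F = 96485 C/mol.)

4.2 × 10^-4 M

From the Nernst equation, ln Q = nF(E° − E)/RT = 2×96485×(1.20 − 1.076)/(8.314×288) = 9.993, so Q = 2.19 × 10^4.
With Q = [Cd²⁺]/[Ag⁺]^2 and the known concentrations, [Ag⁺]^2 in the denominator gives [Ag⁺] = 4.2 × 10^-4 M.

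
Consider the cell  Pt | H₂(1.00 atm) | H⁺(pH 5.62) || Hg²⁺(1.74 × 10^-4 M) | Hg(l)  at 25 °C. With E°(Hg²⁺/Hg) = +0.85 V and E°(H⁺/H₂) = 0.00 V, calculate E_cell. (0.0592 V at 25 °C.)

1.07 V

The Hg²⁺/Hg couple is the cathode, so E°_cell = 0.85 V; n = 2.
[H⁺] = 10^(−5.62) = 2.4 × 10^-6 M, and Q = [H⁺]^2 / ([Hg²⁺]·P(H₂)) = 3.31 × 10^-8.
E = E° − (0.0592/2) log Q = 0.85 − (0.0592/2)(-7.481) = 1.071 V.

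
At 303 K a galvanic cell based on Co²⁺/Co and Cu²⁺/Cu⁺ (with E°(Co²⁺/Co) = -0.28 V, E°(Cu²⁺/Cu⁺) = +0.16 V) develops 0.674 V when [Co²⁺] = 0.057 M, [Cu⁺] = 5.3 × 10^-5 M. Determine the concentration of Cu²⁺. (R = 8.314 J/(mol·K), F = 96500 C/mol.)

0.099 M

From the Nernst equation, ln Q = nF(E° − E)/RT = 2×96500×(0.44 − 0.674)/(8.314×303) = -17.928, so Q = 1.64 × 10^-8.
With Q = [Co²⁺]·[Cu⁺]^2/[Cu²⁺]^2 and the known concentrations, [Cu²⁺]^2 in the denominator gives [Cu²⁺] = 0.099 M.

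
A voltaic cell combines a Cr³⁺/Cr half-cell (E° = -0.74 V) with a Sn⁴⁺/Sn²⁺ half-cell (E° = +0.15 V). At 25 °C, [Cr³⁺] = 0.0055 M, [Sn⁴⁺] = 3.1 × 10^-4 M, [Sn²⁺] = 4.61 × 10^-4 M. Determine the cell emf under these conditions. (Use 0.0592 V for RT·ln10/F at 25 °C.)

The Sn⁴⁺/Sn²⁺ couple has the higher reduction potential and acts as the cathode, so E°_cell = +0.15 − (-0.74) = 0.89 V.
Balancing electrons gives n = 6; the reaction quotient is Q = [Cr³⁺]^2·[Sn²⁺]^3/[Sn⁴⁺]^3 = 9.95 × 10^-5.
At 25 °C, E = E° − (0.0592/n) log Q = 0.89 − (0.0592/6)(-4.002) = 0.890 + 0.039 = 0.929 V.

0.929 V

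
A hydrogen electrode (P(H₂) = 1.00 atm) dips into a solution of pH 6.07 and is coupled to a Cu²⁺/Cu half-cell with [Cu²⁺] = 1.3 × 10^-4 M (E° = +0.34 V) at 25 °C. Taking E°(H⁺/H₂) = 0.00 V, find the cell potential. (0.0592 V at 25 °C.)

0.58 V

The Cu²⁺/Cu couple is the cathode, so E°_cell = 0.34 V; n = 2.
[H⁺] = 10^(−6.07) = 8.5 × 10^-7 M, and Q = [H⁺]^2 / ([Cu²⁺]·P(H₂)) = 5.57 × 10^-9.
E = E° − (0.0592/2) log Q = 0.34 − (0.0592/2)(-8.254) = 0.584 V.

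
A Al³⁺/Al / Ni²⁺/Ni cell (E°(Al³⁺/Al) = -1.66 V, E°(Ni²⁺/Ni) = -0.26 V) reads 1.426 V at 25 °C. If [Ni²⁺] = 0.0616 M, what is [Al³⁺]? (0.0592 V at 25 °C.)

7.4 × 10^-4 M

From the Nernst equation, log Q = n(E° − E)/0.0592 = 6(1.40 − 1.426)/0.0592 = -2.635, so Q = 0.00232.
With Q = [Al³⁺]^2/[Ni²⁺]^3 and the known concentrations, [Al³⁺]^2 in the numerator gives [Al³⁺] = 7.4 × 10^-4 M.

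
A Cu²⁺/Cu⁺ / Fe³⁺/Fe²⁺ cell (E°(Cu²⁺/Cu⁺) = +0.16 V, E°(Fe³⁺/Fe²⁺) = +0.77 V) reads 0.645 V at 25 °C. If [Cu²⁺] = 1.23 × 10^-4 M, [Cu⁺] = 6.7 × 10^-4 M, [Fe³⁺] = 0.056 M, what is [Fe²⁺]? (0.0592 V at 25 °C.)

0.078 M

From the Nernst equation, log Q = n(E° − E)/0.0592 = 1(0.61 − 0.645)/0.0592 = -0.591, so Q = 0.256.
With Q = [Cu²⁺]·[Fe²⁺]/([Cu⁺]·[Fe³⁺]) and the known concentrations, [Fe²⁺] in the numerator gives [Fe²⁺] = 0.078 M.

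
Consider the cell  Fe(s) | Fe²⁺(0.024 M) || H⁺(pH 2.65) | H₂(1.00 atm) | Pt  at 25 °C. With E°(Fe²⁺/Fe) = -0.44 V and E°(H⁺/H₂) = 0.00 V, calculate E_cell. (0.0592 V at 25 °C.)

0.33 V

The hydrogen couple is the cathode, so E°_cell = 0.44 V; n = 2.
[H⁺] = 10^(−2.65) = 0.0022 M, and Q = [Fe²⁺]·P(H₂) / [H⁺]^2 = 4790.
E = E° − (0.0592/2) log Q = 0.44 − (0.0592/2)(3.680) = 0.331 V.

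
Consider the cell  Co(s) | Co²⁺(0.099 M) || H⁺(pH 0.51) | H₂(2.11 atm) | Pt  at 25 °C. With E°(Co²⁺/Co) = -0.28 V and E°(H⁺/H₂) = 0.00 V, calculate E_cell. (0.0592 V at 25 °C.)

The hydrogen couple is the cathode, so E°_cell = 0.28 V; n = 2.
[H⁺] = 10^(−0.51) = 0.31 M, and Q = [Co²⁺]·P(H₂) / [H⁺]^2 = 2.19.
E = E° − (0.0592/2) log Q = 0.28 − (0.0592/2)(0.340) = 0.270 V.

0.27 V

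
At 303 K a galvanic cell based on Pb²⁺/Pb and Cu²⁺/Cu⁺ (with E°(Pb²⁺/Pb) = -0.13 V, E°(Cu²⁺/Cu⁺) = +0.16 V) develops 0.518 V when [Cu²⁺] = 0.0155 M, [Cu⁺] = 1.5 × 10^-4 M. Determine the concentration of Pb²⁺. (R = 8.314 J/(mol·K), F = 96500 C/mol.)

From the Nernst equation, ln Q = nF(E° − E)/RT = 2×96500×(0.29 − 0.518)/(8.314×303) = -17.468, so Q = 2.59 × 10^-8.
With Q = [Pb²⁺]·[Cu⁺]^2/[Cu²⁺]^2 and the known concentrations, [Pb²⁺] in the numerator gives [Pb²⁺] = 2.8 × 10^-4 M.

2.8 × 10^-4 M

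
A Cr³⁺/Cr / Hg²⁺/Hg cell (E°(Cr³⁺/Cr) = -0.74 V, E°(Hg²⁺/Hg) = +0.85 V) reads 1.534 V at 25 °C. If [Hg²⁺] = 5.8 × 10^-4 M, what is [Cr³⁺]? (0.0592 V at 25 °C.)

From the Nernst equation, log Q = n(E° − E)/0.0592 = 6(1.59 − 1.534)/0.0592 = 5.676, so Q = 4.74 × 10^5.
With Q = [Cr³⁺]^2/[Hg²⁺]^3 and the known concentrations, [Cr³⁺]^2 in the numerator gives [Cr³⁺] = 0.0096 M.

0.0096 M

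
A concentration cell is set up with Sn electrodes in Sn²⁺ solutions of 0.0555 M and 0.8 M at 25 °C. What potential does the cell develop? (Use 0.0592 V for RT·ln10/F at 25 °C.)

0.034 V

Both half-cells are Sn²⁺/Sn, so E°_cell = 0. The concentrated side is the cathode; the cell reaction moves Sn²⁺ from high to low concentration with n = 2.
Q = [Sn²⁺]_dilute/[Sn²⁺]_conc = 0.0555/0.8 = 0.0694.
E = 0 − (0.0592/2) log Q = −(0.0592/2)(-1.159) = 0.0343 V.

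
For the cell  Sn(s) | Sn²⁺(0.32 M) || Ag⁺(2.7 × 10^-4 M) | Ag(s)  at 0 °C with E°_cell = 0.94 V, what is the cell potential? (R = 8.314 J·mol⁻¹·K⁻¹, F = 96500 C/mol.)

0.760 V

Balancing electrons gives n = 2; the reaction quotient is Q = [Sn²⁺]/[Ag⁺]^2 = 4.39 × 10^6.
E = E° − (RT/nF) ln Q = 0.94 − (8.314×273)/(2×96500) × (15.295) = 0.940 − 0.180 = 0.760 V.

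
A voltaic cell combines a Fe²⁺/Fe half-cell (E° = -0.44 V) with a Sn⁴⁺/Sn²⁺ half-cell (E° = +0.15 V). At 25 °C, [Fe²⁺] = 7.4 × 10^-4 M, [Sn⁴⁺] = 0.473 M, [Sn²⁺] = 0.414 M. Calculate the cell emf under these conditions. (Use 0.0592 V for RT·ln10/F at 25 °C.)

0.684 V

The Sn⁴⁺/Sn²⁺ couple has the higher reduction potential and acts as the cathode, so E°_cell = +0.15 − (-0.44) = 0.59 V.
Balancing electrons gives n = 2; the reaction quotient is Q = [Fe²⁺]·[Sn²⁺]/[Sn⁴⁺] = 6.48 × 10^-4.
At 25 °C, E = E° − (0.0592/n) log Q = 0.59 − (0.0592/2)(-3.189) = 0.590 + 0.094 = 0.684 V.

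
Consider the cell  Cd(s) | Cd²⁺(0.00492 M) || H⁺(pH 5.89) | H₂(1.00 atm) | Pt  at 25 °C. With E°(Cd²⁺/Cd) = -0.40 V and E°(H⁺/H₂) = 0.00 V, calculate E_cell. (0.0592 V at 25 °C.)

0.12 V

The hydrogen couple is the cathode, so E°_cell = 0.40 V; n = 2.
[H⁺] = 10^(−5.89) = 1.3 × 10^-6 M, and Q = [Cd²⁺]·P(H₂) / [H⁺]^2 = 2.96 × 10^9.
E = E° − (0.0592/2) log Q = 0.40 − (0.0592/2)(9.472) = 0.120 V.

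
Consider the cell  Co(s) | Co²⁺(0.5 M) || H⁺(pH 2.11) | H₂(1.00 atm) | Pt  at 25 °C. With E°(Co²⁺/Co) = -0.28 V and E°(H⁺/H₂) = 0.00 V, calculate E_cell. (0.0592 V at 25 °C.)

The hydrogen couple is the cathode, so E°_cell = 0.28 V; n = 2.
[H⁺] = 10^(−2.11) = 0.0078 M, and Q = [Co²⁺]·P(H₂) / [H⁺]^2 = 8300.
E = E° − (0.0592/2) log Q = 0.28 − (0.0592/2)(3.919) = 0.164 V.

0.16 V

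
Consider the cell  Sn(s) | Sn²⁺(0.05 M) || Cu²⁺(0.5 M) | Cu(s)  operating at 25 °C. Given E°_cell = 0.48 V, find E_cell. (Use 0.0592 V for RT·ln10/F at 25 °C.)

Balancing electrons gives n = 2; the reaction quotient is Q = [Sn²⁺]/[Cu²⁺] = 0.100.
At 25 °C, E = E° − (0.0592/n) log Q = 0.48 − (0.0592/2)(-1.000) = 0.480 + 0.030 = 0.510 V.

0.510 V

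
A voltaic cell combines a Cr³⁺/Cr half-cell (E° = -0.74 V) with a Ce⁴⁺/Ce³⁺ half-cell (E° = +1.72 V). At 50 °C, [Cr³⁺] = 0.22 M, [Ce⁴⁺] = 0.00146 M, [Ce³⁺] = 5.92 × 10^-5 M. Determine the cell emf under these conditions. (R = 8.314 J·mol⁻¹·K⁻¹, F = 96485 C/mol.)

The Ce⁴⁺/Ce³⁺ couple has the higher reduction potential and acts as the cathode, so E°_cell = +1.72 − (-0.74) = 2.46 V.
Balancing electrons gives n = 3; the reaction quotient is Q = [Cr³⁺]·[Ce³⁺]^3/[Ce⁴⁺]^3 = 1.47 × 10^-5.
E = E° − (RT/nF) ln Q = 2.46 − (8.314×323)/(3×96485) × (-11.130) = 2.460 + 0.103 = 2.563 V.

2.56 V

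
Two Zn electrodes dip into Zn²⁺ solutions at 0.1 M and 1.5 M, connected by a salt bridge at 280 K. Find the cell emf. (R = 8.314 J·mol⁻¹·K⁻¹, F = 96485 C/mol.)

Both half-cells are Zn²⁺/Zn, so E°_cell = 0. The concentrated side is the cathode; the cell reaction moves Zn²⁺ from high to low concentration with n = 2.
Q = [Zn²⁺]_dilute/[Zn²⁺]_conc = 0.1/1.5 = 0.0667.
E = 0 − (RT/nF) ln Q = −((8.314×280)/(2×96485))(-2.708) = 0.0327 V.

0.033 V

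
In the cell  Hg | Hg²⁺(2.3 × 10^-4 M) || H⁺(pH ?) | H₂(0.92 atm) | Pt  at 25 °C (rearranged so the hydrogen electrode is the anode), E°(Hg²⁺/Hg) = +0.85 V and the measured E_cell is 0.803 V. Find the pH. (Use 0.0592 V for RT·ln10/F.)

pH = 1.04

E°_cell = 0.85 V and n = 2.
log Q = n(E° − E)/0.0592 = 2×(0.85 − 0.803)/0.0592 = 1.588.
With Q = [H⁺]^2 / ([Hg²⁺]·P(H₂)), solving for [H⁺] gives log[H⁺] = -1.043, so pH = 1.04.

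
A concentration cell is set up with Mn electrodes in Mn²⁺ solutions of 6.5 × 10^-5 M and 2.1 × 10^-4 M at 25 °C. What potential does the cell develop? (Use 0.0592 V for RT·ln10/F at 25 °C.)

Both half-cells are Mn²⁺/Mn, so E°_cell = 0. The concentrated side is the cathode; the cell reaction moves Mn²⁺ from high to low concentration with n = 2.
Q = [Mn²⁺]_dilute/[Mn²⁺]_conc = 6.5 × 10^-5/2.1 × 10^-4 = 0.310.
E = 0 − (0.0592/2) log Q = −(0.0592/2)(-0.509) = 0.0151 V.

0.015 V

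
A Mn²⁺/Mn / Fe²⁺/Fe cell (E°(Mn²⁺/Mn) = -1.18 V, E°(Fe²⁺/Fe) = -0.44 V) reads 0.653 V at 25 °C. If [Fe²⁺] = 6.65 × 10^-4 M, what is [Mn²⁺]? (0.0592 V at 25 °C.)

0.58 M

From the Nernst equation, log Q = n(E° − E)/0.0592 = 2(0.74 − 0.653)/0.0592 = 2.939, so Q = 869.
With Q = [Mn²⁺]/[Fe²⁺] and the known concentrations, [Mn²⁺] in the numerator gives [Mn²⁺] = 0.58 M.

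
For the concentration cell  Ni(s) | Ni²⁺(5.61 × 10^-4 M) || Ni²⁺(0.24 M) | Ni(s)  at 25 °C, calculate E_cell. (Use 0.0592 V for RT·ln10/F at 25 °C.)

Both half-cells are Ni²⁺/Ni, so E°_cell = 0. The concentrated side is the cathode; the cell reaction moves Ni²⁺ from high to low concentration with n = 2.
Q = [Ni²⁺]_dilute/[Ni²⁺]_conc = 5.61 × 10^-4/0.24 = 0.00234.
E = 0 − (0.0592/2) log Q = −(0.0592/2)(-2.631) = 0.0779 V.

0.078 V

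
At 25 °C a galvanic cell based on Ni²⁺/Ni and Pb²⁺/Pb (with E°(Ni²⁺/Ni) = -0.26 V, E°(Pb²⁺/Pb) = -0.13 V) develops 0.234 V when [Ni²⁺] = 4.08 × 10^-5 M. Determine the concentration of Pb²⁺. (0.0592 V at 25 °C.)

0.13 M

From the Nernst equation, log Q = n(E° − E)/0.0592 = 2(0.13 − 0.234)/0.0592 = -3.514, so Q = 3.07 × 10^-4.
With Q = [Ni²⁺]/[Pb²⁺] and the known concentrations, [Pb²⁺] in the denominator gives [Pb²⁺] = 0.13 M.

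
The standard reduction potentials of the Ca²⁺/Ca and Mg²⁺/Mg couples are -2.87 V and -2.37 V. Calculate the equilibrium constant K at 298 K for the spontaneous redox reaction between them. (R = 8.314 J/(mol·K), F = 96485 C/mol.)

8.2 × 10^16

E°_cell = -2.37 − (-2.87) = 0.50 V, with n = 2 electrons transferred.
At equilibrium E = 0, so the Nernst equation gives ln K = nFE°/RT = (2)(96485)(0.50)/((8.314)(298)) = 38.94.
K = e^38.94 = 8.2 × 10^16.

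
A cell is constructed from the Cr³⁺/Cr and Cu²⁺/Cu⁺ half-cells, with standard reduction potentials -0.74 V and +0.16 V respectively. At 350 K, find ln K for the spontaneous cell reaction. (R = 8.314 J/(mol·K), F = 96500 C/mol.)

ln K = 89.5

E°_cell = +0.16 − (-0.74) = 0.90 V, with n = 3 electrons transferred.
At equilibrium E = 0, so the Nernst equation gives ln K = nFE°/RT = (3)(96500)(0.90)/((8.314)(350)) = 89.54.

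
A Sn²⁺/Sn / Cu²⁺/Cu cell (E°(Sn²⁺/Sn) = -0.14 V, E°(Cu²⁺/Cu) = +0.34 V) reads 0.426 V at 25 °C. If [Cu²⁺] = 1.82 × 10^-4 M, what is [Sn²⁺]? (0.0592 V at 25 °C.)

From the Nernst equation, log Q = n(E° − E)/0.0592 = 2(0.48 − 0.426)/0.0592 = 1.824, so Q = 66.7.
With Q = [Sn²⁺]/[Cu²⁺] and the known concentrations, [Sn²⁺] in the numerator gives [Sn²⁺] = 0.012 M.

0.012 M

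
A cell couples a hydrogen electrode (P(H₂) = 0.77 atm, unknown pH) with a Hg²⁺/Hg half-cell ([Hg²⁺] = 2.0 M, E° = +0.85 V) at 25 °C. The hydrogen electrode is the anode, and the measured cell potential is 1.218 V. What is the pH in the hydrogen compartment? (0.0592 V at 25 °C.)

pH = 6.12

E°_cell = 0.85 V and n = 2.
log Q = n(E° − E)/0.0592 = 2×(0.85 − 1.218)/0.0592 = -12.432.
With Q = [H⁺]^2 / ([Hg²⁺]·P(H₂)), solving for [H⁺] gives log[H⁺] = -6.122, so pH = 6.12.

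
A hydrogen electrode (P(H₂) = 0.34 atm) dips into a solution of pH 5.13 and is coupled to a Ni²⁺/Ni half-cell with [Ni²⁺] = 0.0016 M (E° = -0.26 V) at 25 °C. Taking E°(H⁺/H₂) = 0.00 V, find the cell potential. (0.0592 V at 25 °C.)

The hydrogen couple is the cathode, so E°_cell = 0.26 V; n = 2.
[H⁺] = 10^(−5.13) = 7.4 × 10^-6 M, and Q = [Ni²⁺]·P(H₂) / [H⁺]^2 = 9.9 × 10^6.
E = E° − (0.0592/2) log Q = 0.26 − (0.0592/2)(6.996) = 0.053 V.

0.053 V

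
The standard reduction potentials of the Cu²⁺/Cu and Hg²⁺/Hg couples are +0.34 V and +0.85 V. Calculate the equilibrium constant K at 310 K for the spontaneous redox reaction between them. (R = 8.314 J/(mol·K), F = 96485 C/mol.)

3.8 × 10^16

E°_cell = +0.85 − (+0.34) = 0.51 V, with n = 2 electrons transferred.
At equilibrium E = 0, so the Nernst equation gives ln K = nFE°/RT = (2)(96485)(0.51)/((8.314)(310)) = 38.18.
K = e^38.18 = 3.8 × 10^16.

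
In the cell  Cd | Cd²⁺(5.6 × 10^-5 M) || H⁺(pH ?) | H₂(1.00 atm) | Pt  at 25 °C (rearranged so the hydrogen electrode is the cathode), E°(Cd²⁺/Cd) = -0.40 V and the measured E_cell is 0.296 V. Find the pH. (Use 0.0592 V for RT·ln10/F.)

E°_cell = 0.40 V and n = 2.
log Q = n(E° − E)/0.0592 = 2×(0.40 − 0.296)/0.0592 = 3.514.
With Q = [Cd²⁺]·P(H₂) / [H⁺]^2, solving for [H⁺] gives log[H⁺] = -3.883, so pH = 3.88.

pH = 3.88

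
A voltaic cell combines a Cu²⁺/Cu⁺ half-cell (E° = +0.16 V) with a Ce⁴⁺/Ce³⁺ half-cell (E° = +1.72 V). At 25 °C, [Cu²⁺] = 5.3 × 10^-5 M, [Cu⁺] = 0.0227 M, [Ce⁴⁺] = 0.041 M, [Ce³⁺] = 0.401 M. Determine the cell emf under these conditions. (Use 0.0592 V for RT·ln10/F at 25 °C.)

1.66 V

The Ce⁴⁺/Ce³⁺ couple has the higher reduction potential and acts as the cathode, so E°_cell = +1.72 − (+0.16) = 1.56 V.
Balancing electrons gives n = 1; the reaction quotient is Q = [Cu²⁺]·[Ce³⁺]/([Cu⁺]·[Ce⁴⁺]) = 0.0228.
At 25 °C, E = E° − (0.0592/n) log Q = 1.56 − (0.0592/1)(-1.641) = 1.560 + 0.097 = 1.657 V.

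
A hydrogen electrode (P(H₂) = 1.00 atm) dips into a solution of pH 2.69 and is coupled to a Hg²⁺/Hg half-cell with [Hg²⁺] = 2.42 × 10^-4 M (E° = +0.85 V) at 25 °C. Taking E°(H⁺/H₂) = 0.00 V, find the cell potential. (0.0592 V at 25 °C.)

0.90 V

The Hg²⁺/Hg couple is the cathode, so E°_cell = 0.85 V; n = 2.
[H⁺] = 10^(−2.69) = 0.0020 M, and Q = [H⁺]^2 / ([Hg²⁺]·P(H₂)) = 0.0172.
E = E° − (0.0592/2) log Q = 0.85 − (0.0592/2)(-1.764) = 0.902 V.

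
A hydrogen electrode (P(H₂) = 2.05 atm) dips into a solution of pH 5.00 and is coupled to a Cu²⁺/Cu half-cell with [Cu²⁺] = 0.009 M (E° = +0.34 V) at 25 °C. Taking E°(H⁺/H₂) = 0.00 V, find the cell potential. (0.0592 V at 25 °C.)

0.58 V

The Cu²⁺/Cu couple is the cathode, so E°_cell = 0.34 V; n = 2.
[H⁺] = 10^(−5.00) = 1 × 10^-5 M, and Q = [H⁺]^2 / ([Cu²⁺]·P(H₂)) = 5.42 × 10^-9.
E = E° − (0.0592/2) log Q = 0.34 − (0.0592/2)(-8.266) = 0.585 V.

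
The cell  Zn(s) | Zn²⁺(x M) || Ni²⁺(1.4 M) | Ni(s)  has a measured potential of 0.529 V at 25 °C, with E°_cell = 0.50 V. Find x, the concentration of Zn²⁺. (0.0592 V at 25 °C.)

0.15 M

From the Nernst equation, log Q = n(E° − E)/0.0592 = 2(0.50 − 0.529)/0.0592 = -0.980, so Q = 0.105.
With Q = [Zn²⁺]/[Ni²⁺] and the known concentrations, [Zn²⁺] in the numerator gives [Zn²⁺] = 0.15 M.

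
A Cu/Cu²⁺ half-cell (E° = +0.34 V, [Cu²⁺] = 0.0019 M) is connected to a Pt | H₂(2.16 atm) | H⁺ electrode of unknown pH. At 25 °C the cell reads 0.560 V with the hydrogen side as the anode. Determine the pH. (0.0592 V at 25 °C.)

pH = 4.91

E°_cell = 0.34 V and n = 2.
log Q = n(E° − E)/0.0592 = 2×(0.34 − 0.560)/0.0592 = -7.432.
With Q = [H⁺]^2 / ([Cu²⁺]·P(H₂)), solving for [H⁺] gives log[H⁺] = -4.910, so pH = 4.91.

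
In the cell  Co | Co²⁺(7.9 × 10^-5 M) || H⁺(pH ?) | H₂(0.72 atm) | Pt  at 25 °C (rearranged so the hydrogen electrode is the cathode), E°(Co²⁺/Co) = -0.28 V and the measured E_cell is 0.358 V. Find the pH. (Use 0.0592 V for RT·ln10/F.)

E°_cell = 0.28 V and n = 2.
log Q = n(E° − E)/0.0592 = 2×(0.28 − 0.358)/0.0592 = -2.635.
With Q = [Co²⁺]·P(H₂) / [H⁺]^2, solving for [H⁺] gives log[H⁺] = -0.805, so pH = 0.80.

pH = 0.80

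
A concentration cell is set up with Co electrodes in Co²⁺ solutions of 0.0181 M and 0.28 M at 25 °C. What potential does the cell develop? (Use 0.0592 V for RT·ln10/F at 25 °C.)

Both half-cells are Co²⁺/Co, so E°_cell = 0. The concentrated side is the cathode; the cell reaction moves Co²⁺ from high to low concentration with n = 2.
Q = [Co²⁺]_dilute/[Co²⁺]_conc = 0.0181/0.28 = 0.0646.
E = 0 − (0.0592/2) log Q = −(0.0592/2)(-1.189) = 0.0352 V.

0.035 V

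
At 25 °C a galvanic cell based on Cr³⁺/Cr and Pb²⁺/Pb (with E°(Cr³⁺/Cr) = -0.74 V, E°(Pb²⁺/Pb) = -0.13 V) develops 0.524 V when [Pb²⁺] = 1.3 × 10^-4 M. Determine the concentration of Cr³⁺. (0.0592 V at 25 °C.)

0.034 M

From the Nernst equation, log Q = n(E° − E)/0.0592 = 6(0.61 − 0.524)/0.0592 = 8.716, so Q = 5.2 × 10^8.
With Q = [Cr³⁺]^2/[Pb²⁺]^3 and the known concentrations, [Cr³⁺]^2 in the numerator gives [Cr³⁺] = 0.034 M.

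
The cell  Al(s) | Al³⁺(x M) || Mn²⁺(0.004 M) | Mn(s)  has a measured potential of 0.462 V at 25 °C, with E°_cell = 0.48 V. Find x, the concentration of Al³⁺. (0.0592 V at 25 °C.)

0.0021 M

From the Nernst equation, log Q = n(E° − E)/0.0592 = 6(0.48 − 0.462)/0.0592 = 1.824, so Q = 66.7.
With Q = [Al³⁺]^2/[Mn²⁺]^3 and the known concentrations, [Al³⁺]^2 in the numerator gives [Al³⁺] = 0.0021 M.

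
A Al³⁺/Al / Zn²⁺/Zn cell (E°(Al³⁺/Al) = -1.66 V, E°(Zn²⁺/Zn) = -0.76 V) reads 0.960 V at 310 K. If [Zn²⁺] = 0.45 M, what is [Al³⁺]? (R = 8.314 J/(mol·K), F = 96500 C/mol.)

From the Nernst equation, ln Q = nF(E° − E)/RT = 6×96500×(0.90 − 0.960)/(8.314×310) = -13.479, so Q = 1.4 × 10^-6.
With Q = [Al³⁺]^2/[Zn²⁺]^3 and the known concentrations, [Al³⁺]^2 in the numerator gives [Al³⁺] = 3.6 × 10^-4 M.

3.6 × 10^-4 M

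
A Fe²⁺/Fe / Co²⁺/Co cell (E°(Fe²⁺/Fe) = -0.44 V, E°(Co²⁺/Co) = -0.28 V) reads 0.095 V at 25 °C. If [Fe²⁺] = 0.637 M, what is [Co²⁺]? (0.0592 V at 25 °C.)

From the Nernst equation, log Q = n(E° − E)/0.0592 = 2(0.16 − 0.095)/0.0592 = 2.196, so Q = 157.
With Q = [Fe²⁺]/[Co²⁺] and the known concentrations, [Co²⁺] in the denominator gives [Co²⁺] = 0.0041 M.

0.0041 M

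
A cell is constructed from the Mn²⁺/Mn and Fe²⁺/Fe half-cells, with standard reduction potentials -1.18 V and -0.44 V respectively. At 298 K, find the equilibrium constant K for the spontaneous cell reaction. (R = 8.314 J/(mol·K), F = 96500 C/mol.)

E°_cell = -0.44 − (-1.18) = 0.74 V, with n = 2 electrons transferred.
At equilibrium E = 0, so the Nernst equation gives ln K = nFE°/RT = (2)(96500)(0.74)/((8.314)(298)) = 57.65.
K = e^57.65 = 1.1 × 10^25.

1.1 × 10^25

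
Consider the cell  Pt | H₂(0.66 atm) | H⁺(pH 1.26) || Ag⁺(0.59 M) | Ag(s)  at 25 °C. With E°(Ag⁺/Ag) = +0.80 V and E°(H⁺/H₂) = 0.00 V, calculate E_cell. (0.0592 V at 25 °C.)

0.86 V

The Ag⁺/Ag couple is the cathode, so E°_cell = 0.80 V; n = 2.
[H⁺] = 10^(−1.26) = 0.055 M, and Q = [H⁺]^2 / ([Ag⁺]^2·P(H₂)) = 0.0131.
E = E° − (0.0592/2) log Q = 0.80 − (0.0592/2)(-1.881) = 0.856 V.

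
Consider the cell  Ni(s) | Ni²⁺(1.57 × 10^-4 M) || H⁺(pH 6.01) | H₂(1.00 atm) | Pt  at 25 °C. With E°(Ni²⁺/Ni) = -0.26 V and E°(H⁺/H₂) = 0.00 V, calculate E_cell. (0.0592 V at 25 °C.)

The hydrogen couple is the cathode, so E°_cell = 0.26 V; n = 2.
[H⁺] = 10^(−6.01) = 9.8 × 10^-7 M, and Q = [Ni²⁺]·P(H₂) / [H⁺]^2 = 1.64 × 10^8.
E = E° − (0.0592/2) log Q = 0.26 − (0.0592/2)(8.216) = 0.017 V.

0.017 V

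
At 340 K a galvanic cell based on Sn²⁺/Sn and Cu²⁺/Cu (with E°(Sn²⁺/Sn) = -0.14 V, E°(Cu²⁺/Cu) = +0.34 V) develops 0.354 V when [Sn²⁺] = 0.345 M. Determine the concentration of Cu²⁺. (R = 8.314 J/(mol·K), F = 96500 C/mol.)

From the Nernst equation, ln Q = nF(E° − E)/RT = 2×96500×(0.48 − 0.354)/(8.314×340) = 8.603, so Q = 5450.
With Q = [Sn²⁺]/[Cu²⁺] and the known concentrations, [Cu²⁺] in the denominator gives [Cu²⁺] = 6.3 × 10^-5 M.

6.3 × 10^-5 M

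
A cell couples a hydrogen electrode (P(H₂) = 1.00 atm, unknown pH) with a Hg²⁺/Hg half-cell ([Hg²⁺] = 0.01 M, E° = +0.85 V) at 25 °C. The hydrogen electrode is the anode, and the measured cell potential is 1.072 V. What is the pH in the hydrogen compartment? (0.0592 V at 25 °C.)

pH = 4.75

E°_cell = 0.85 V and n = 2.
log Q = n(E° − E)/0.0592 = 2×(0.85 − 1.072)/0.0592 = -7.500.
With Q = [H⁺]^2 / ([Hg²⁺]·P(H₂)), solving for [H⁺] gives log[H⁺] = -4.750, so pH = 4.75.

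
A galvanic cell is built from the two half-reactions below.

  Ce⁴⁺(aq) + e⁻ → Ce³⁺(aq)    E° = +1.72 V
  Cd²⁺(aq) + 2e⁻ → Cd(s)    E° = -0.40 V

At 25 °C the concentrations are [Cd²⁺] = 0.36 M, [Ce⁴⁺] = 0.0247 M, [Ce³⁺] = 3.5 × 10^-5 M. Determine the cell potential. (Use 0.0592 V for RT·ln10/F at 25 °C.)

2.30 V

The Ce⁴⁺/Ce³⁺ couple has the higher reduction potential and acts as the cathode, so E°_cell = +1.72 − (-0.40) = 2.12 V.
Balancing electrons gives n = 2; the reaction quotient is Q = [Cd²⁺]·[Ce³⁺]^2/[Ce⁴⁺]^2 = 7.23 × 10^-7.
At 25 °C, E = E° − (0.0592/n) log Q = 2.12 − (0.0592/2)(-6.141) = 2.120 + 0.182 = 2.302 V.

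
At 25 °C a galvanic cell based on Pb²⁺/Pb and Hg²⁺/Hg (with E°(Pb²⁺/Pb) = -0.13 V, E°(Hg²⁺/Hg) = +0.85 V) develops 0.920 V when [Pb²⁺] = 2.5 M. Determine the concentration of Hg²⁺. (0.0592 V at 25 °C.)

0.023 M

From the Nernst equation, log Q = n(E° − E)/0.0592 = 2(0.98 − 0.920)/0.0592 = 2.027, so Q = 106.
With Q = [Pb²⁺]/[Hg²⁺] and the known concentrations, [Hg²⁺] in the denominator gives [Hg²⁺] = 0.023 M.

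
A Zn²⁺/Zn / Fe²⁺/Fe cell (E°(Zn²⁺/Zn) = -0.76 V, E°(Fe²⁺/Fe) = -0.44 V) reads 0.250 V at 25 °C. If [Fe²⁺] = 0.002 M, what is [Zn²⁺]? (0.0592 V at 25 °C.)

0.46 M

From the Nernst equation, log Q = n(E° − E)/0.0592 = 2(0.32 − 0.250)/0.0592 = 2.365, so Q = 232.
With Q = [Zn²⁺]/[Fe²⁺] and the known concentrations, [Zn²⁺] in the numerator gives [Zn²⁺] = 0.46 M.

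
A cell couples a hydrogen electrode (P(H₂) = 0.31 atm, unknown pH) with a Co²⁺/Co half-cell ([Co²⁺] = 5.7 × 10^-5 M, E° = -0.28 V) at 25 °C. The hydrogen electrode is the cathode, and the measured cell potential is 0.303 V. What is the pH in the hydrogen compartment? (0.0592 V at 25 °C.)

pH = 1.99

E°_cell = 0.28 V and n = 2.
log Q = n(E° − E)/0.0592 = 2×(0.28 − 0.303)/0.0592 = -0.777.
With Q = [Co²⁺]·P(H₂) / [H⁺]^2, solving for [H⁺] gives log[H⁺] = -1.988, so pH = 1.99.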